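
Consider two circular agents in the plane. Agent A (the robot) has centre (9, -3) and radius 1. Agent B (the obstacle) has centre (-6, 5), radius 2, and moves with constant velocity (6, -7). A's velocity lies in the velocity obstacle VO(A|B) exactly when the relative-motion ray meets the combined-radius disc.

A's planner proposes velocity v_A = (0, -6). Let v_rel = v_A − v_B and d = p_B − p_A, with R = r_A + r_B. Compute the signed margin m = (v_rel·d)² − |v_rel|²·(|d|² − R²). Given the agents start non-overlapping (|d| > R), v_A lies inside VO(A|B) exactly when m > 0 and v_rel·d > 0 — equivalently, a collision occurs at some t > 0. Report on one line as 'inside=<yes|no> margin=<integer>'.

d = (-15, 8),  |d|² = 289;  R = 1+2 = 3,  c = 289−3² = 280
v_rel = (-6, 1),  |v_rel|² = 37;  v_rel·d = (-6)·(-15) + (1)·(8) = 98
37·t² − 196·t + 280 = 0  ⇒  m = 98² − 37·280 = -756
m = -756 < 0,  v_rel·d = 98 > 0  ⇒  outside

inside=no margin=-756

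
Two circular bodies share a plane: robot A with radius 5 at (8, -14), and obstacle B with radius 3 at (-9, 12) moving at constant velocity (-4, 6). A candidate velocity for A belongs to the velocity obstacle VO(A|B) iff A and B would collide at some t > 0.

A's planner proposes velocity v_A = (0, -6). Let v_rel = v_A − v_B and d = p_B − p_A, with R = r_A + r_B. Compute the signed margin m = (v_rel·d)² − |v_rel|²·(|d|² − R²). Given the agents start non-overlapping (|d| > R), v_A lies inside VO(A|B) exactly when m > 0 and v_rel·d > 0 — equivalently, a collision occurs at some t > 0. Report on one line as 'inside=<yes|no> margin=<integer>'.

d = (-17, 26),  |d|² = 965;  R = 5+3 = 8,  c = 965−8² = 901
v_rel = (4, -12),  |v_rel|² = 160;  v_rel·d = (4)·(-17) + (-12)·(26) = -380
160·t² + 760·t + 901 = 0  ⇒  m = (-380)² − 160·901 = 240
m = 240 > 0,  v_rel·d = -380 < 0  ⇒  outside

inside=no margin=240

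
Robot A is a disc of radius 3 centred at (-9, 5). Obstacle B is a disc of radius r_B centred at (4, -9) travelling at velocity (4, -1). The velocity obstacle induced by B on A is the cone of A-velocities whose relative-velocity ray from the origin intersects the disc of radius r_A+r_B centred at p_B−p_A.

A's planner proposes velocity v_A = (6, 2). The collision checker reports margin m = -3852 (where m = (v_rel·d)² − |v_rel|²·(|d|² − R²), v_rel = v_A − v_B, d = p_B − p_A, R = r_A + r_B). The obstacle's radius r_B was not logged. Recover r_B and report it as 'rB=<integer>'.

m = -3852
d = (13, -14);  v_rel = (2, 3),  |v_rel|² = 13
v_rel×d = (2)·(-14) − (3)·(13) = -67
since m = R²·13 − (-67)²:  R² = (4489 + -3852) / 13 = 49
R = √49 = 7  ⇒  r_B = 7 − 3 = 4

rB=4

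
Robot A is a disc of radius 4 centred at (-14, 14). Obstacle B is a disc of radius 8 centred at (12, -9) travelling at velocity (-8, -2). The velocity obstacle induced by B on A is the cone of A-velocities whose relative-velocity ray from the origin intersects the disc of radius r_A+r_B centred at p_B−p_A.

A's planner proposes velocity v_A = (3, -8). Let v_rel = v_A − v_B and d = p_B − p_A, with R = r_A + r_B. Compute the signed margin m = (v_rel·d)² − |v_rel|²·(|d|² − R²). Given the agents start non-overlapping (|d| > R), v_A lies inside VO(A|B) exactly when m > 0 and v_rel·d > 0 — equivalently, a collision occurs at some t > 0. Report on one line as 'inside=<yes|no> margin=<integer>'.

d = (26, -23),  |d|² = 1205;  R = 4+8 = 12,  c = 1205−12² = 1061
v_rel = (11, -6),  |v_rel|² = 157;  v_rel·d = (11)·(26) + (-6)·(-23) = 424
157·t² − 848·t + 1061 = 0  ⇒  m = 424² − 157·1061 = 13199
m = 13199 > 0,  v_rel·d = 424 > 0  ⇒  inside

inside=yes margin=13199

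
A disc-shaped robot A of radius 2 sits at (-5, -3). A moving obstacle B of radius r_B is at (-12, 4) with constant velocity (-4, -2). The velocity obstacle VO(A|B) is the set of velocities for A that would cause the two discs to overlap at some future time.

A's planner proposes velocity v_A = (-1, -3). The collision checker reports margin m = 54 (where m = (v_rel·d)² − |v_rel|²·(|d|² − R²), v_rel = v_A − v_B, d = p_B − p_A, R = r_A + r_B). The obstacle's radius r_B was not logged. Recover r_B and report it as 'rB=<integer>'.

m = 54
d = (-7, 7);  v_rel = (3, -1),  |v_rel|² = 10
v_rel×d = (3)·(7) − (-1)·(-7) = 14
since m = R²·10 − 14²:  R² = (196 + 54) / 10 = 25
R = √25 = 5  ⇒  r_B = 5 − 2 = 3

rB=3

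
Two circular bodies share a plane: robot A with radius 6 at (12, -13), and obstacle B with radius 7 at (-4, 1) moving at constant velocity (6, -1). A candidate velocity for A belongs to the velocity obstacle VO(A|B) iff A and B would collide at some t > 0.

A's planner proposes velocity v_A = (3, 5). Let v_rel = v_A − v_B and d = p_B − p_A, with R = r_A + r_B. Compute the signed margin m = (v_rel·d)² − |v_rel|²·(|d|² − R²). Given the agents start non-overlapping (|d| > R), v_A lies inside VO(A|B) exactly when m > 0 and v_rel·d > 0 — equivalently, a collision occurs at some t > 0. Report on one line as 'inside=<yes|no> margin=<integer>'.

d = (-16, 14),  |d|² = 452;  R = 6+7 = 13,  c = 452−13² = 283
v_rel = (-3, 6),  |v_rel|² = 45;  v_rel·d = (-3)·(-16) + (6)·(14) = 132
45·t² − 264·t + 283 = 0  ⇒  m = 132² − 45·283 = 4689
m = 4689 > 0,  v_rel·d = 132 > 0  ⇒  inside

inside=yes margin=4689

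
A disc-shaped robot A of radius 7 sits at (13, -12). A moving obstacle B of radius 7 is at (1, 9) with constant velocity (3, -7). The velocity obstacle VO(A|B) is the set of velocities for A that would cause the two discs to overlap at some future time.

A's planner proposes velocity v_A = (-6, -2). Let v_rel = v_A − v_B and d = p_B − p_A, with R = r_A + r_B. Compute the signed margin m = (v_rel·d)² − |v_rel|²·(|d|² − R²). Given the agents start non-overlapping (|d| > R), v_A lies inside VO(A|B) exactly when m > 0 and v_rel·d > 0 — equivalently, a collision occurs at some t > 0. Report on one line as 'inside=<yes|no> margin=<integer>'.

d = (-12, 21),  |d|² = 585;  R = 7+7 = 14,  c = 585−14² = 389
v_rel = (-9, 5),  |v_rel|² = 106;  v_rel·d = (-9)·(-12) + (5)·(21) = 213
106·t² − 426·t + 389 = 0  ⇒  m = 213² − 106·389 = 4135
m = 4135 > 0,  v_rel·d = 213 > 0  ⇒  inside

inside=yes margin=4135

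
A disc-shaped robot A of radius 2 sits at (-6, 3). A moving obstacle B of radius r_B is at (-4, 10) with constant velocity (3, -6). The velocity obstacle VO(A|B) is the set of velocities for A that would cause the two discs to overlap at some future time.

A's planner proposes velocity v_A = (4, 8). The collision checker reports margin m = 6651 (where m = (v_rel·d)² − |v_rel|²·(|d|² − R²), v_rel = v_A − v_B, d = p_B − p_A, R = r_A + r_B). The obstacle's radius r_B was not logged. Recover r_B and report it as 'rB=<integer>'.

m = 6651
d = (2, 7);  v_rel = (1, 14),  |v_rel|² = 197
v_rel×d = (1)·(7) − (14)·(2) = -21
since m = R²·197 − (-21)²:  R² = (441 + 6651) / 197 = 36
R = √36 = 6  ⇒  r_B = 6 − 2 = 4

rB=4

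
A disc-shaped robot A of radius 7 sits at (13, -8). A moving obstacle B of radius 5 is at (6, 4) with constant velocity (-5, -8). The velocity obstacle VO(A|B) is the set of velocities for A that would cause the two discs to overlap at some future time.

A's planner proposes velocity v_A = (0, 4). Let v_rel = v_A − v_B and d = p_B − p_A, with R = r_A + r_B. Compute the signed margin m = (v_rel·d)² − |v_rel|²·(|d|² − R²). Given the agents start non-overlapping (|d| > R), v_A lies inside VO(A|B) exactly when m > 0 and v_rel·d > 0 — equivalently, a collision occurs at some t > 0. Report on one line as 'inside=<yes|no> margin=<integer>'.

d = (-7, 12),  |d|² = 193;  R = 7+5 = 12,  c = 193−12² = 49
v_rel = (5, 12),  |v_rel|² = 169;  v_rel·d = (5)·(-7) + (12)·(12) = 109
169·t² − 218·t + 49 = 0  ⇒  m = 109² − 169·49 = 3600
m = 3600 > 0,  v_rel·d = 109 > 0  ⇒  inside

inside=yes margin=3600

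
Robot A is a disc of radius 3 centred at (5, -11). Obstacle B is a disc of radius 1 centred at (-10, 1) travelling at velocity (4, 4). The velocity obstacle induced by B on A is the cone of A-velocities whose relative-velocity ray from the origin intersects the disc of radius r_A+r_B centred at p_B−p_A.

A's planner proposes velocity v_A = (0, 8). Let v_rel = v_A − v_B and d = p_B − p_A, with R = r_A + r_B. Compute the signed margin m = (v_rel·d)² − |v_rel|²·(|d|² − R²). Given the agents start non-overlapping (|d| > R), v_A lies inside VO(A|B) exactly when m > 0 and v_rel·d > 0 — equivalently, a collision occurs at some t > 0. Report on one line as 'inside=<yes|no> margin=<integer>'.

d = (-15, 12),  |d|² = 369;  R = 3+1 = 4,  c = 369−4² = 353
v_rel = (-4, 4),  |v_rel|² = 32;  v_rel·d = (-4)·(-15) + (4)·(12) = 108
32·t² − 216·t + 353 = 0  ⇒  m = 108² − 32·353 = 368
m = 368 > 0,  v_rel·d = 108 > 0  ⇒  inside

inside=yes margin=368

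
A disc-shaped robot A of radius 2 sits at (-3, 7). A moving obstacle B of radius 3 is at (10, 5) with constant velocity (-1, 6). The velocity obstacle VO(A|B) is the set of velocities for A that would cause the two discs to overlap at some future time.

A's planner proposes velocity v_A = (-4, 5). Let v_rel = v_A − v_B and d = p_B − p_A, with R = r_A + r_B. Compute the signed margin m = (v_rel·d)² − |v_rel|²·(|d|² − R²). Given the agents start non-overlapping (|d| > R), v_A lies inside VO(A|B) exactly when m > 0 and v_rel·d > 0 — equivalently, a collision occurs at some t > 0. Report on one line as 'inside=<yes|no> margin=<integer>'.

d = (13, -2),  |d|² = 173;  R = 2+3 = 5,  c = 173−5² = 148
v_rel = (-3, -1),  |v_rel|² = 10;  v_rel·d = (-3)·(13) + (-1)·(-2) = -37
10·t² + 74·t + 148 = 0  ⇒  m = (-37)² − 10·148 = -111
m = -111 < 0,  v_rel·d = -37 < 0  ⇒  outside

inside=no margin=-111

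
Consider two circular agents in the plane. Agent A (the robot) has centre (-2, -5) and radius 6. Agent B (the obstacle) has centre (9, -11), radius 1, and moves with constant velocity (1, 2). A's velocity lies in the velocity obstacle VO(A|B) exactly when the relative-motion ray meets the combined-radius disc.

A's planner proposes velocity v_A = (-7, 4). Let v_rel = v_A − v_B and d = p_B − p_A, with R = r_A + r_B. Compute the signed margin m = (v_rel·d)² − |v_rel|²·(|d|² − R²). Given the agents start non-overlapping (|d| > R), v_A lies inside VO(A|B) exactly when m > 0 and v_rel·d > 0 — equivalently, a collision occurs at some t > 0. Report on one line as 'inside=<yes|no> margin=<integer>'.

d = (11, -6),  |d|² = 157;  R = 6+1 = 7,  c = 157−7² = 108
v_rel = (-8, 2),  |v_rel|² = 68;  v_rel·d = (-8)·(11) + (2)·(-6) = -100
68·t² + 200·t + 108 = 0  ⇒  m = (-100)² − 68·108 = 2656
m = 2656 > 0,  v_rel·d = -100 < 0  ⇒  outside

inside=no margin=2656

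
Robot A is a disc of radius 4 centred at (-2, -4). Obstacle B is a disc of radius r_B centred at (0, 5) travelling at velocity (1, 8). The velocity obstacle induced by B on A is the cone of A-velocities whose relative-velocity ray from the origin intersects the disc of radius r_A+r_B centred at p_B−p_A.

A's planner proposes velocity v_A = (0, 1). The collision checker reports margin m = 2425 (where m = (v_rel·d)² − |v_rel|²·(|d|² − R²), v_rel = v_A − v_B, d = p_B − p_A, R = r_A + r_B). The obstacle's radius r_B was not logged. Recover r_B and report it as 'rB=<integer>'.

m = 2425
d = (2, 9);  v_rel = (-1, -7),  |v_rel|² = 50
v_rel×d = (-1)·(9) − (-7)·(2) = 5
since m = R²·50 − 5²:  R² = (25 + 2425) / 50 = 49
R = √49 = 7  ⇒  r_B = 7 − 4 = 3

rB=3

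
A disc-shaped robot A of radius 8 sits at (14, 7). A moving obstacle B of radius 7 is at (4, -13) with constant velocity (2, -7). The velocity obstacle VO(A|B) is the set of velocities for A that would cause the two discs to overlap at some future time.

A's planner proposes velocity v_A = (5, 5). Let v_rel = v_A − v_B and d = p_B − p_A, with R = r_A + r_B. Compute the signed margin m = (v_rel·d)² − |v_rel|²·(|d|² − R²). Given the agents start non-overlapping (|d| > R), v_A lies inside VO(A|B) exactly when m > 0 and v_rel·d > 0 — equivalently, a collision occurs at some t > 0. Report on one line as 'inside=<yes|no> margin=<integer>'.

d = (-10, -20),  |d|² = 500;  R = 8+7 = 15,  c = 500−15² = 275
v_rel = (3, 12),  |v_rel|² = 153;  v_rel·d = (3)·(-10) + (12)·(-20) = -270
153·t² + 540·t + 275 = 0  ⇒  m = (-270)² − 153·275 = 30825
m = 30825 > 0,  v_rel·d = -270 < 0  ⇒  outside

inside=no margin=30825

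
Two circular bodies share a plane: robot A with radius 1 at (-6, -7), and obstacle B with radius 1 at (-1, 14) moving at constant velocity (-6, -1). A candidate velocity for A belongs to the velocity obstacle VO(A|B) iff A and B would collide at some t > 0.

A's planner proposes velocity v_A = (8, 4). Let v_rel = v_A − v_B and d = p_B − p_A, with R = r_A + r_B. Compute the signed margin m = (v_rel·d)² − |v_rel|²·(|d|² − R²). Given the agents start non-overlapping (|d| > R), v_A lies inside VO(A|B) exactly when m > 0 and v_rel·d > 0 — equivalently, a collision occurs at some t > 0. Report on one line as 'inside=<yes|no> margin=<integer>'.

d = (5, 21),  |d|² = 466;  R = 1+1 = 2,  c = 466−2² = 462
v_rel = (14, 5),  |v_rel|² = 221;  v_rel·d = (14)·(5) + (5)·(21) = 175
221·t² − 350·t + 462 = 0  ⇒  m = 175² − 221·462 = -71477
m = -71477 < 0,  v_rel·d = 175 > 0  ⇒  outside

inside=no margin=-71477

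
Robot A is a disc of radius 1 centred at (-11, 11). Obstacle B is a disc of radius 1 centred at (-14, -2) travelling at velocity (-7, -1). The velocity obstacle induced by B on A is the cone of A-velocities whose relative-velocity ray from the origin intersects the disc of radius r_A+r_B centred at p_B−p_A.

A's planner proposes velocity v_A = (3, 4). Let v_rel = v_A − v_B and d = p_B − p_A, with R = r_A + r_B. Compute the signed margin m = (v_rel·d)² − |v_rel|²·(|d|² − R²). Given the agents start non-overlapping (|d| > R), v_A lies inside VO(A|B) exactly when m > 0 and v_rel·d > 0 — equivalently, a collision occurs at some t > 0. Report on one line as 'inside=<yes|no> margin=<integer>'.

d = (-3, -13),  |d|² = 178;  R = 1+1 = 2,  c = 178−2² = 174
v_rel = (10, 5),  |v_rel|² = 125;  v_rel·d = (10)·(-3) + (5)·(-13) = -95
125·t² + 190·t + 174 = 0  ⇒  m = (-95)² − 125·174 = -12725
m = -12725 < 0,  v_rel·d = -95 < 0  ⇒  outside

inside=no margin=-12725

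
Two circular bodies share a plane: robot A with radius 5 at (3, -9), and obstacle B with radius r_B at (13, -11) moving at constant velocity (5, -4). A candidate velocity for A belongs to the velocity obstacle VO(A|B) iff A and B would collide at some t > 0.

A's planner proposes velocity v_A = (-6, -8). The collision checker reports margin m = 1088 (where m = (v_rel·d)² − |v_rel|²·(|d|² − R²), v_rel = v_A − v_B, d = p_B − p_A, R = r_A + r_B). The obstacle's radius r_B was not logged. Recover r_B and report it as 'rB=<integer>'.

m = 1088
d = (10, -2);  v_rel = (-11, -4),  |v_rel|² = 137
v_rel×d = (-11)·(-2) − (-4)·(10) = 62
since m = R²·137 − 62²:  R² = (3844 + 1088) / 137 = 36
R = √36 = 6  ⇒  r_B = 6 − 5 = 1

rB=1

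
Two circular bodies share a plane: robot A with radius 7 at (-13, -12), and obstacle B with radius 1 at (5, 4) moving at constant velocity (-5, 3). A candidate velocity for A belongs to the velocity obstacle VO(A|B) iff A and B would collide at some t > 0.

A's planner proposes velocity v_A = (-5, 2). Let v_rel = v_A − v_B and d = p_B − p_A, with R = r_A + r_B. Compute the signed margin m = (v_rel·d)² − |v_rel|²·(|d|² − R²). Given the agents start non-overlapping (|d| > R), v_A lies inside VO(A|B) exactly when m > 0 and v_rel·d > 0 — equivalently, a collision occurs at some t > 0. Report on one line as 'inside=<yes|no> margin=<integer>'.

d = (18, 16),  |d|² = 580;  R = 7+1 = 8,  c = 580−8² = 516
v_rel = (0, -1),  |v_rel|² = 1;  v_rel·d = (0)·(18) + (-1)·(16) = -16
1·t² + 32·t + 516 = 0  ⇒  m = (-16)² − 1·516 = -260
m = -260 < 0,  v_rel·d = -16 < 0  ⇒  outside

inside=no margin=-260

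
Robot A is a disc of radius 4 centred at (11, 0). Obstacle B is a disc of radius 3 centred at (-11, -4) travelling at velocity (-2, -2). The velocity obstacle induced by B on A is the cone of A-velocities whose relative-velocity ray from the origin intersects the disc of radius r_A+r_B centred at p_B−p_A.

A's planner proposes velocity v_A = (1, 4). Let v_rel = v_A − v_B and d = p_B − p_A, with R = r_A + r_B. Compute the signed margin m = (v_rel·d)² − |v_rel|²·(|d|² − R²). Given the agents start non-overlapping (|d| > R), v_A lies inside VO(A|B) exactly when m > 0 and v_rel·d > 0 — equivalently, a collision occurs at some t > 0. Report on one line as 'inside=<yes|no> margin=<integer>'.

d = (-22, -4),  |d|² = 500;  R = 4+3 = 7,  c = 500−7² = 451
v_rel = (3, 6),  |v_rel|² = 45;  v_rel·d = (3)·(-22) + (6)·(-4) = -90
45·t² + 180·t + 451 = 0  ⇒  m = (-90)² − 45·451 = -12195
m = -12195 < 0,  v_rel·d = -90 < 0  ⇒  outside

inside=no margin=-12195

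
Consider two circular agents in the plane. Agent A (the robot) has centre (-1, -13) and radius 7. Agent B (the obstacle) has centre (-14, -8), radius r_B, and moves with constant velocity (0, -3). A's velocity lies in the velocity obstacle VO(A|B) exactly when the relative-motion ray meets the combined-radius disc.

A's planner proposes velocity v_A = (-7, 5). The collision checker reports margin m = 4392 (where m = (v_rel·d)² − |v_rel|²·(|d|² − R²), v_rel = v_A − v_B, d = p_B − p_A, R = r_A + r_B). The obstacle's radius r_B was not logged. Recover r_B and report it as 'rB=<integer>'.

m = 4392
d = (-13, 5);  v_rel = (-7, 8),  |v_rel|² = 113
v_rel×d = (-7)·(5) − (8)·(-13) = 69
since m = R²·113 − 69²:  R² = (4761 + 4392) / 113 = 81
R = √81 = 9  ⇒  r_B = 9 − 7 = 2

rB=2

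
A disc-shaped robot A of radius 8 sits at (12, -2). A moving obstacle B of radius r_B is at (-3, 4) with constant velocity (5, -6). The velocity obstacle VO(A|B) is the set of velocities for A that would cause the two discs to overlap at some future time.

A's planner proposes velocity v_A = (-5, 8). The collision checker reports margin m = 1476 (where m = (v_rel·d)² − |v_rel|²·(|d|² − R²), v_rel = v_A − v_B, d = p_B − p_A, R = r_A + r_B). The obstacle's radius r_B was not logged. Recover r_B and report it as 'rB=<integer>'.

m = 1476
d = (-15, 6);  v_rel = (-10, 14),  |v_rel|² = 296
v_rel×d = (-10)·(6) − (14)·(-15) = 150
since m = R²·296 − 150²:  R² = (22500 + 1476) / 296 = 81
R = √81 = 9  ⇒  r_B = 9 − 8 = 1

rB=1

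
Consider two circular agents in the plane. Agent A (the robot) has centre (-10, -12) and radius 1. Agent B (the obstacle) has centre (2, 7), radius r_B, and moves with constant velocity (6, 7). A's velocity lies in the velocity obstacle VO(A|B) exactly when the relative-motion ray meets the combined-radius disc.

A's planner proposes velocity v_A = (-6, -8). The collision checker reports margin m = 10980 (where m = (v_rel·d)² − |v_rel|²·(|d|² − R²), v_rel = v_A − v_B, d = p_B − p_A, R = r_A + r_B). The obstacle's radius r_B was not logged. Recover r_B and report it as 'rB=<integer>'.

m = 10980
d = (12, 19);  v_rel = (-12, -15),  |v_rel|² = 369
v_rel×d = (-12)·(19) − (-15)·(12) = -48
since m = R²·369 − (-48)²:  R² = (2304 + 10980) / 369 = 36
R = √36 = 6  ⇒  r_B = 6 − 1 = 5

rB=5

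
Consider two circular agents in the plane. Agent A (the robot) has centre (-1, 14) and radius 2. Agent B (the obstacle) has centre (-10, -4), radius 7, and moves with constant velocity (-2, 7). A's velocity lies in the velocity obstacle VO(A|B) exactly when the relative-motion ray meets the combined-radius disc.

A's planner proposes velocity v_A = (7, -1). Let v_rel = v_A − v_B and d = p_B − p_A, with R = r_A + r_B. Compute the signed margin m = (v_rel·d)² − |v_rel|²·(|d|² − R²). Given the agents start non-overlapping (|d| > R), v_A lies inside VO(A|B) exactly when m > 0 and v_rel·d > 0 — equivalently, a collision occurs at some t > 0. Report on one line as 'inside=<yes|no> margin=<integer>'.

d = (-9, -18),  |d|² = 405;  R = 2+7 = 9,  c = 405−9² = 324
v_rel = (9, -8),  |v_rel|² = 145;  v_rel·d = (9)·(-9) + (-8)·(-18) = 63
145·t² − 126·t + 324 = 0  ⇒  m = 63² − 145·324 = -43011
m = -43011 < 0,  v_rel·d = 63 > 0  ⇒  outside

inside=no margin=-43011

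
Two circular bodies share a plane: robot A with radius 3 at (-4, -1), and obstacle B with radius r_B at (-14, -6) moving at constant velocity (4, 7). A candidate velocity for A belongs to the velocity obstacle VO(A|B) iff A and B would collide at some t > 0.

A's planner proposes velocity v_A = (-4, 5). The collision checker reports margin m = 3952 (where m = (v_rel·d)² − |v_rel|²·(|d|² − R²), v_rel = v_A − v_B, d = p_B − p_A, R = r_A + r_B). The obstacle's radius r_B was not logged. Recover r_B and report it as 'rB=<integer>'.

m = 3952
d = (-10, -5);  v_rel = (-8, -2),  |v_rel|² = 68
v_rel×d = (-8)·(-5) − (-2)·(-10) = 20
since m = R²·68 − 20²:  R² = (400 + 3952) / 68 = 64
R = √64 = 8  ⇒  r_B = 8 − 3 = 5

rB=5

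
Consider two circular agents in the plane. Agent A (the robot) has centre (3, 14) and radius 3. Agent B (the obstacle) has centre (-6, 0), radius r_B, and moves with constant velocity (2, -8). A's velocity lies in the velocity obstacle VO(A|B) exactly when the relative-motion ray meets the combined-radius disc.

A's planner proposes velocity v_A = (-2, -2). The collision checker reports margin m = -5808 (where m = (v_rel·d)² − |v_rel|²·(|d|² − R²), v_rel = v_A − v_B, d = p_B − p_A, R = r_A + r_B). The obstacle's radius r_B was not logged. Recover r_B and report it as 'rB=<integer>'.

m = -5808
d = (-9, -14);  v_rel = (-4, 6),  |v_rel|² = 52
v_rel×d = (-4)·(-14) − (6)·(-9) = 110
since m = R²·52 − 110²:  R² = (12100 + -5808) / 52 = 121
R = √121 = 11  ⇒  r_B = 11 − 3 = 8

rB=8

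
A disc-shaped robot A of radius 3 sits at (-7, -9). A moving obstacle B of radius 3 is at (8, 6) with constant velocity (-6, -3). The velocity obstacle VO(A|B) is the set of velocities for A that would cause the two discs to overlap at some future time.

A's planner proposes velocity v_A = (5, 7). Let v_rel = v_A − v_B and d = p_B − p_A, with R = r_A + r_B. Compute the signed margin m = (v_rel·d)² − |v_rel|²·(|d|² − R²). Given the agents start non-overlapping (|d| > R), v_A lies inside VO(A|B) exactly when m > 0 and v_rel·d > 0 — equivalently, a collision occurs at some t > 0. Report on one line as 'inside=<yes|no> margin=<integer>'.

d = (15, 15),  |d|² = 450;  R = 3+3 = 6,  c = 450−6² = 414
v_rel = (11, 10),  |v_rel|² = 221;  v_rel·d = (11)·(15) + (10)·(15) = 315
221·t² − 630·t + 414 = 0  ⇒  m = 315² − 221·414 = 7731
m = 7731 > 0,  v_rel·d = 315 > 0  ⇒  inside

inside=yes margin=7731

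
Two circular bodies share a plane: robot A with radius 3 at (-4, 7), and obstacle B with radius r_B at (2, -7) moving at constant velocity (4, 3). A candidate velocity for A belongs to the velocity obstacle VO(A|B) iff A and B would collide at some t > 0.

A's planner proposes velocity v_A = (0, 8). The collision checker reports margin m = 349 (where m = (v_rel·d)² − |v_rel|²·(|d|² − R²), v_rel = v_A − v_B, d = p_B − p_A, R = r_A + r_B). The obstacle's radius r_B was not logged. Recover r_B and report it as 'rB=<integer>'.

m = 349
d = (6, -14);  v_rel = (-4, 5),  |v_rel|² = 41
v_rel×d = (-4)·(-14) − (5)·(6) = 26
since m = R²·41 − 26²:  R² = (676 + 349) / 41 = 25
R = √25 = 5  ⇒  r_B = 5 − 3 = 2

rB=2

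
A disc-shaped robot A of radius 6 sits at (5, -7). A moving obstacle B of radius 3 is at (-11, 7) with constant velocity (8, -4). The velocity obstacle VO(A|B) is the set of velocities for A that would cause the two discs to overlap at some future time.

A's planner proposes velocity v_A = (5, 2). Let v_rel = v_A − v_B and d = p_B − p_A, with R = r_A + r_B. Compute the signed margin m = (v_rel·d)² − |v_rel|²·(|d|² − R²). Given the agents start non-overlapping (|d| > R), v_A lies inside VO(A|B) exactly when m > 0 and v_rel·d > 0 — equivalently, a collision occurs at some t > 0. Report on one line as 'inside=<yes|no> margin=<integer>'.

d = (-16, 14),  |d|² = 452;  R = 6+3 = 9,  c = 452−9² = 371
v_rel = (-3, 6),  |v_rel|² = 45;  v_rel·d = (-3)·(-16) + (6)·(14) = 132
45·t² − 264·t + 371 = 0  ⇒  m = 132² − 45·371 = 729
m = 729 > 0,  v_rel·d = 132 > 0  ⇒  inside

inside=yes margin=729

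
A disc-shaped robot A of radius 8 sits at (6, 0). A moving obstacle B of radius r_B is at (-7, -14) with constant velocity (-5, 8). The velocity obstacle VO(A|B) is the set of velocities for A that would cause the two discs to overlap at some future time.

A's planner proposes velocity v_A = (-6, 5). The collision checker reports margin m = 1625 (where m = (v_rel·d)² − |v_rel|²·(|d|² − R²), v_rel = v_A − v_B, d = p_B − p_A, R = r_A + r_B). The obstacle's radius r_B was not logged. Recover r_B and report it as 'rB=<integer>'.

m = 1625
d = (-13, -14);  v_rel = (-1, -3),  |v_rel|² = 10
v_rel×d = (-1)·(-14) − (-3)·(-13) = -25
since m = R²·10 − (-25)²:  R² = (625 + 1625) / 10 = 225
R = √225 = 15  ⇒  r_B = 15 − 8 = 7

rB=7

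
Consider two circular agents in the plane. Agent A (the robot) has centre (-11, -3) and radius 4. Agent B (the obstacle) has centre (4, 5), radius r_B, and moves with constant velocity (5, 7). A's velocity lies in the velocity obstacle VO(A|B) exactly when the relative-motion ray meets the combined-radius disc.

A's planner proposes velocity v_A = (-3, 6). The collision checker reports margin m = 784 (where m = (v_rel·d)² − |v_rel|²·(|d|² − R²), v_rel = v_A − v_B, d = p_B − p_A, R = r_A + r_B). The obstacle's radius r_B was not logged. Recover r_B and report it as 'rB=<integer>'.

m = 784
d = (15, 8);  v_rel = (-8, -1),  |v_rel|² = 65
v_rel×d = (-8)·(8) − (-1)·(15) = -49
since m = R²·65 − (-49)²:  R² = (2401 + 784) / 65 = 49
R = √49 = 7  ⇒  r_B = 7 − 4 = 3

rB=3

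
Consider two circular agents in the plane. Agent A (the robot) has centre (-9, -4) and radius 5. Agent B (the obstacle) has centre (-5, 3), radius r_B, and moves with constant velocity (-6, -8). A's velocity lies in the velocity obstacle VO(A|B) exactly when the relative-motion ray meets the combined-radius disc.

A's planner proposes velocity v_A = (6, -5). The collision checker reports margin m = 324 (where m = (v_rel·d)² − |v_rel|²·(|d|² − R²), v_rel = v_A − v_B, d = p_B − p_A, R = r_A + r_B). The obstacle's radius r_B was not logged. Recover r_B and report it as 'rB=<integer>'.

m = 324
d = (4, 7);  v_rel = (12, 3),  |v_rel|² = 153
v_rel×d = (12)·(7) − (3)·(4) = 72
since m = R²·153 − 72²:  R² = (5184 + 324) / 153 = 36
R = √36 = 6  ⇒  r_B = 6 − 5 = 1

rB=1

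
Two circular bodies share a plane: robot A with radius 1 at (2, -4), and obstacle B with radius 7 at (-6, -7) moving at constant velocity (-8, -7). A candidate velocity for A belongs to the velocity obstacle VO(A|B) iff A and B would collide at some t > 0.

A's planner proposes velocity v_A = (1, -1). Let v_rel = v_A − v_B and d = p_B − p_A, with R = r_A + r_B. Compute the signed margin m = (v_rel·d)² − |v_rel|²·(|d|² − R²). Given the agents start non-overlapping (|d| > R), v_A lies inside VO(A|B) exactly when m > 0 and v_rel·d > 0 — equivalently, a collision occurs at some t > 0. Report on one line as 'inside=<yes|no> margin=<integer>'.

d = (-8, -3),  |d|² = 73;  R = 1+7 = 8,  c = 73−8² = 9
v_rel = (9, 6),  |v_rel|² = 117;  v_rel·d = (9)·(-8) + (6)·(-3) = -90
117·t² + 180·t + 9 = 0  ⇒  m = (-90)² − 117·9 = 7047
m = 7047 > 0,  v_rel·d = -90 < 0  ⇒  outside

inside=no margin=7047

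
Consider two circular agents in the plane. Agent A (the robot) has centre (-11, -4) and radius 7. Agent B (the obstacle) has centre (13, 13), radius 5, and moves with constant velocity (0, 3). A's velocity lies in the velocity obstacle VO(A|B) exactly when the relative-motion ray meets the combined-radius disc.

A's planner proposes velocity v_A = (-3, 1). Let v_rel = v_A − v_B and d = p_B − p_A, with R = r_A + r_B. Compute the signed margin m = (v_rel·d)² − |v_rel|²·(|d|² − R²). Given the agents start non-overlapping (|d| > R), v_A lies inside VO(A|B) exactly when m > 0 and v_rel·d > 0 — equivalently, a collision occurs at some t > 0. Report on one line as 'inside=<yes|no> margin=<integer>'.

d = (24, 17),  |d|² = 865;  R = 7+5 = 12,  c = 865−12² = 721
v_rel = (-3, -2),  |v_rel|² = 13;  v_rel·d = (-3)·(24) + (-2)·(17) = -106
13·t² + 212·t + 721 = 0  ⇒  m = (-106)² − 13·721 = 1863
m = 1863 > 0,  v_rel·d = -106 < 0  ⇒  outside

inside=no margin=1863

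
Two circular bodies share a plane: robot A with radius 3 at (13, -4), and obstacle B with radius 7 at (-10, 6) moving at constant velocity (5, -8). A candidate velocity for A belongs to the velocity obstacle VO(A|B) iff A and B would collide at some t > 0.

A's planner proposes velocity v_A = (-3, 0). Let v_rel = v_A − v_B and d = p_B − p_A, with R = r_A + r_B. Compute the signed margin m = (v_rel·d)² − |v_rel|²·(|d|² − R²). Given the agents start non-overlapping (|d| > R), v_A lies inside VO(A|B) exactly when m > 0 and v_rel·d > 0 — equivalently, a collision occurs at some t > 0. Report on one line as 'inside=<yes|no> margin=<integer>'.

d = (-23, 10),  |d|² = 629;  R = 3+7 = 10,  c = 629−10² = 529
v_rel = (-8, 8),  |v_rel|² = 128;  v_rel·d = (-8)·(-23) + (8)·(10) = 264
128·t² − 528·t + 529 = 0  ⇒  m = 264² − 128·529 = 1984
m = 1984 > 0,  v_rel·d = 264 > 0  ⇒  inside

inside=yes margin=1984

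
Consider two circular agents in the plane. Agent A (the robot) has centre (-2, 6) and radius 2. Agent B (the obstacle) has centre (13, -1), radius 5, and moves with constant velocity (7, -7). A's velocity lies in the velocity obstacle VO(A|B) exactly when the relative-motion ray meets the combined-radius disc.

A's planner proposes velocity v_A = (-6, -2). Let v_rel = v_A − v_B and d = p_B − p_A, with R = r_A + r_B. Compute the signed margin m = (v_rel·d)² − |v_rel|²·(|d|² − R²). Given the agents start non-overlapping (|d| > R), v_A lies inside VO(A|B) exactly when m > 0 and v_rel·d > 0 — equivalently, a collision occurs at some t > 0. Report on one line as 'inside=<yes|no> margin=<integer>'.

d = (15, -7),  |d|² = 274;  R = 2+5 = 7,  c = 274−7² = 225
v_rel = (-13, 5),  |v_rel|² = 194;  v_rel·d = (-13)·(15) + (5)·(-7) = -230
194·t² + 460·t + 225 = 0  ⇒  m = (-230)² − 194·225 = 9250
m = 9250 > 0,  v_rel·d = -230 < 0  ⇒  outside

inside=no margin=9250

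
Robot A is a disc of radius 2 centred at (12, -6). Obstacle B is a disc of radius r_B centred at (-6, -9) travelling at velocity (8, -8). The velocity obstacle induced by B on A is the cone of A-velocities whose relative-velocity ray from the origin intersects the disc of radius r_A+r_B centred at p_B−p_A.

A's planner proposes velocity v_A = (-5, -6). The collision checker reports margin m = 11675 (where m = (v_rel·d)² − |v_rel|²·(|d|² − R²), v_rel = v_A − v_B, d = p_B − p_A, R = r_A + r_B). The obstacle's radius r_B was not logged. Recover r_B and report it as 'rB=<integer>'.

m = 11675
d = (-18, -3);  v_rel = (-13, 2),  |v_rel|² = 173
v_rel×d = (-13)·(-3) − (2)·(-18) = 75
since m = R²·173 − 75²:  R² = (5625 + 11675) / 173 = 100
R = √100 = 10  ⇒  r_B = 10 − 2 = 8

rB=8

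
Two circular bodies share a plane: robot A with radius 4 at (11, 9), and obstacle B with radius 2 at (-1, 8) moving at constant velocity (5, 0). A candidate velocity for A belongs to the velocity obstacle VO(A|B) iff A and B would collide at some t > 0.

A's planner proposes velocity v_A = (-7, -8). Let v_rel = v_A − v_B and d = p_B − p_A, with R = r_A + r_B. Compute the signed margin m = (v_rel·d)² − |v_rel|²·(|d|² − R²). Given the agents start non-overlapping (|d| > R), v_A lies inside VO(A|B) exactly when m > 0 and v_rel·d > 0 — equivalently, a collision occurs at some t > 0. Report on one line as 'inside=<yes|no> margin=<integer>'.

d = (-12, -1),  |d|² = 145;  R = 4+2 = 6,  c = 145−6² = 109
v_rel = (-12, -8),  |v_rel|² = 208;  v_rel·d = (-12)·(-12) + (-8)·(-1) = 152
208·t² − 304·t + 109 = 0  ⇒  m = 152² − 208·109 = 432
m = 432 > 0,  v_rel·d = 152 > 0  ⇒  inside

inside=yes margin=432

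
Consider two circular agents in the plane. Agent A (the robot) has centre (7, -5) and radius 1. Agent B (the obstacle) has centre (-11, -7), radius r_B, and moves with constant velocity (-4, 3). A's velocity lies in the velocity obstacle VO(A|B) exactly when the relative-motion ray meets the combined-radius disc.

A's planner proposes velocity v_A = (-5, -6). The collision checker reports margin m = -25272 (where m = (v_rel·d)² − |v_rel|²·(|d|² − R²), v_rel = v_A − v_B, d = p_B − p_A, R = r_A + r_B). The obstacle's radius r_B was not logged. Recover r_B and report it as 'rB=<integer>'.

m = -25272
d = (-18, -2);  v_rel = (-1, -9),  |v_rel|² = 82
v_rel×d = (-1)·(-2) − (-9)·(-18) = -160
since m = R²·82 − (-160)²:  R² = (25600 + -25272) / 82 = 4
R = √4 = 2  ⇒  r_B = 2 − 1 = 1

rB=1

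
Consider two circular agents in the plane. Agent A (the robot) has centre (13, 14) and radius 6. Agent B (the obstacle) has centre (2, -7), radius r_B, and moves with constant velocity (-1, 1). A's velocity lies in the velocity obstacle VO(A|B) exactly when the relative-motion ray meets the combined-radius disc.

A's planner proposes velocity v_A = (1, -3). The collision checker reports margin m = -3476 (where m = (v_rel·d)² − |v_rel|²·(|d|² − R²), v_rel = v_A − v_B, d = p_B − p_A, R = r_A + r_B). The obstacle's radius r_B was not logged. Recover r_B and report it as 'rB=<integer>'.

m = -3476
d = (-11, -21);  v_rel = (2, -4),  |v_rel|² = 20
v_rel×d = (2)·(-21) − (-4)·(-11) = -86
since m = R²·20 − (-86)²:  R² = (7396 + -3476) / 20 = 196
R = √196 = 14  ⇒  r_B = 14 − 6 = 8

rB=8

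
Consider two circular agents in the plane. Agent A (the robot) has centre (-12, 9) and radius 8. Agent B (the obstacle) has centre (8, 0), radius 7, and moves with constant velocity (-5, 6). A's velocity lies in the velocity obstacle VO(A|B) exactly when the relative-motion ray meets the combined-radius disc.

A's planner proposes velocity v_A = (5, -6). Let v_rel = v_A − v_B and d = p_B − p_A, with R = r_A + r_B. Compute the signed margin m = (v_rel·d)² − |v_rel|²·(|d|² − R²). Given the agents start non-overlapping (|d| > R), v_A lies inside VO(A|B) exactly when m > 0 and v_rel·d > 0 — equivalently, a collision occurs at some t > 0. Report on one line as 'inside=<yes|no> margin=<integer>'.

d = (20, -9),  |d|² = 481;  R = 8+7 = 15,  c = 481−15² = 256
v_rel = (10, -12),  |v_rel|² = 244;  v_rel·d = (10)·(20) + (-12)·(-9) = 308
244·t² − 616·t + 256 = 0  ⇒  m = 308² − 244·256 = 32400
m = 32400 > 0,  v_rel·d = 308 > 0  ⇒  inside

inside=yes margin=32400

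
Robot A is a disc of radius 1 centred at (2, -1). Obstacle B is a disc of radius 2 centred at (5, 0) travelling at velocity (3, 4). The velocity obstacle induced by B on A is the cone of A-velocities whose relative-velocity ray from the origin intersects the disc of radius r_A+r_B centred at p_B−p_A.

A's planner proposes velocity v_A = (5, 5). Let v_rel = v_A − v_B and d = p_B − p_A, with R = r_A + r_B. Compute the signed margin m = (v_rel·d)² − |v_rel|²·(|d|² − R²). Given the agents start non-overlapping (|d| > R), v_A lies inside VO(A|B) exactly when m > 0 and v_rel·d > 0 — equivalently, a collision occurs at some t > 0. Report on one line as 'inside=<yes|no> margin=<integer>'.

d = (3, 1),  |d|² = 10;  R = 1+2 = 3,  c = 10−3² = 1
v_rel = (2, 1),  |v_rel|² = 5;  v_rel·d = (2)·(3) + (1)·(1) = 7
5·t² − 14·t + 1 = 0  ⇒  m = 7² − 5·1 = 44
m = 44 > 0,  v_rel·d = 7 > 0  ⇒  inside

inside=yes margin=44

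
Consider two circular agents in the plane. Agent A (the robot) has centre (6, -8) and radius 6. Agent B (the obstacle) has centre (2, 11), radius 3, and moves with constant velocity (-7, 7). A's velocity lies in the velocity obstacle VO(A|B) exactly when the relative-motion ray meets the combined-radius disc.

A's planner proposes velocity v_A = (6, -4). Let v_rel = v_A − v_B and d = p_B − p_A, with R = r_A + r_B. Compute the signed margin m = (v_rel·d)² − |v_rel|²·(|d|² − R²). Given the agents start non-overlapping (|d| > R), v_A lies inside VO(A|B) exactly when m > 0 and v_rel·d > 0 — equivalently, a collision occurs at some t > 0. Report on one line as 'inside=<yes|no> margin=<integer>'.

d = (-4, 19),  |d|² = 377;  R = 6+3 = 9,  c = 377−9² = 296
v_rel = (13, -11),  |v_rel|² = 290;  v_rel·d = (13)·(-4) + (-11)·(19) = -261
290·t² + 522·t + 296 = 0  ⇒  m = (-261)² − 290·296 = -17719
m = -17719 < 0,  v_rel·d = -261 < 0  ⇒  outside

inside=no margin=-17719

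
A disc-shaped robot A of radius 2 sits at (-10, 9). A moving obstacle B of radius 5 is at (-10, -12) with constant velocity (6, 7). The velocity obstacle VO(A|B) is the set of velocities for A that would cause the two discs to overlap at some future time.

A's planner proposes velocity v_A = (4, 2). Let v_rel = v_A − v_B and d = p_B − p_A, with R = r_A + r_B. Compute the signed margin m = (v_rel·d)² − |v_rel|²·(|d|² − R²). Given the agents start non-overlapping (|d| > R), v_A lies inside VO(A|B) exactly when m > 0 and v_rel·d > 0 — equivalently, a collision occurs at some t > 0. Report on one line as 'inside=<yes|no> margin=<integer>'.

d = (0, -21),  |d|² = 441;  R = 2+5 = 7,  c = 441−7² = 392
v_rel = (-2, -5),  |v_rel|² = 29;  v_rel·d = (-2)·(0) + (-5)·(-21) = 105
29·t² − 210·t + 392 = 0  ⇒  m = 105² − 29·392 = -343
m = -343 < 0,  v_rel·d = 105 > 0  ⇒  outside

inside=no margin=-343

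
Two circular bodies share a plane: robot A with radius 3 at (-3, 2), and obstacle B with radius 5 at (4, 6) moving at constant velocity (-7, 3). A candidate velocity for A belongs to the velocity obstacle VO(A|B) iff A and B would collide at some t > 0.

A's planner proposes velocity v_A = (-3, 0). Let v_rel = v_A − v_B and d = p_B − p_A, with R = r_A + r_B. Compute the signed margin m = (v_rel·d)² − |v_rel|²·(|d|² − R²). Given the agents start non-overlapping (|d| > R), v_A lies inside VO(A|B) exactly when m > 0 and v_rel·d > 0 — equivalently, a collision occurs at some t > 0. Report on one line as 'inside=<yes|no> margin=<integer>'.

d = (7, 4),  |d|² = 65;  R = 3+5 = 8,  c = 65−8² = 1
v_rel = (4, -3),  |v_rel|² = 25;  v_rel·d = (4)·(7) + (-3)·(4) = 16
25·t² − 32·t + 1 = 0  ⇒  m = 16² − 25·1 = 231
m = 231 > 0,  v_rel·d = 16 > 0  ⇒  inside

inside=yes margin=231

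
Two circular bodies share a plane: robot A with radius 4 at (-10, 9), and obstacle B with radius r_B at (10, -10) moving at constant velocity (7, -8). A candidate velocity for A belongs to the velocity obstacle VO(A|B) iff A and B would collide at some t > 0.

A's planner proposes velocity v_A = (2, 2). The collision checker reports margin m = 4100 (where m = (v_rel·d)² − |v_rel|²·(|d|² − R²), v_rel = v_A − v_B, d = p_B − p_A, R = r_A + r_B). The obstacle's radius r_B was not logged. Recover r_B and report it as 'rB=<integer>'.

m = 4100
d = (20, -19);  v_rel = (-5, 10),  |v_rel|² = 125
v_rel×d = (-5)·(-19) − (10)·(20) = -105
since m = R²·125 − (-105)²:  R² = (11025 + 4100) / 125 = 121
R = √121 = 11  ⇒  r_B = 11 − 4 = 7

rB=7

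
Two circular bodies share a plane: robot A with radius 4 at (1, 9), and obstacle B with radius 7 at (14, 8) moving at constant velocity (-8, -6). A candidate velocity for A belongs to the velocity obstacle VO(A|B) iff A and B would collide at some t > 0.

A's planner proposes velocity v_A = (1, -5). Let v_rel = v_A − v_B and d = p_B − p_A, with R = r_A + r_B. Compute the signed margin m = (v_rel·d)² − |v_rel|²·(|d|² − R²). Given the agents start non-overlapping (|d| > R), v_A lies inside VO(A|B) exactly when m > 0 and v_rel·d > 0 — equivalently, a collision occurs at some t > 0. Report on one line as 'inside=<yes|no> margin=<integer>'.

d = (13, -1),  |d|² = 170;  R = 4+7 = 11,  c = 170−11² = 49
v_rel = (9, 1),  |v_rel|² = 82;  v_rel·d = (9)·(13) + (1)·(-1) = 116
82·t² − 232·t + 49 = 0  ⇒  m = 116² − 82·49 = 9438
m = 9438 > 0,  v_rel·d = 116 > 0  ⇒  inside

inside=yes margin=9438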